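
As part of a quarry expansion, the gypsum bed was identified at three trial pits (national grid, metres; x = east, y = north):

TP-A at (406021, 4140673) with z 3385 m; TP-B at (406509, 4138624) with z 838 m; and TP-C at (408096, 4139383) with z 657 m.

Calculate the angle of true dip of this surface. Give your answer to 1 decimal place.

Let the plane be z = a·x + b·y + c.
TP-B−TP-A: 488a − 2049b = −2547;  TP-C−TP-A: 2075a − 1290b = −2728.
Solving gives a = −0.63610, b = 1.09155.
Gradient magnitude |∇z| = √(a² + b²) = √(0.40462 + 1.19148) = 1.26337.
True dip = arctan(1.26337) = 51.6°, dipping toward SSE (azimuth ≈ 150°).

51.6°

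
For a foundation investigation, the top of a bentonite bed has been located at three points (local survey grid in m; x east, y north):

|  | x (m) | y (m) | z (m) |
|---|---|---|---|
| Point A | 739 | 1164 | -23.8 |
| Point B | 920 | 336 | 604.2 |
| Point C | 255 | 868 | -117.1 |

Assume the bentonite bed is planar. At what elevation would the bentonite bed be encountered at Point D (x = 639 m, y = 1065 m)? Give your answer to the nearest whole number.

Let the plane be z = a·x + b·y + c.
Point B−Point A: 181a − 828b = 628;  Point C−Point A: −484a − 296b = −93.3.
Solving gives a = 0.57919, b = −0.63184.
Then c = -23.8 − a·739 − b·1164 = 283.65.
At (639, 1065): z = 370.1 − 672.9 + 283.65 = -19.2 m.

-19 m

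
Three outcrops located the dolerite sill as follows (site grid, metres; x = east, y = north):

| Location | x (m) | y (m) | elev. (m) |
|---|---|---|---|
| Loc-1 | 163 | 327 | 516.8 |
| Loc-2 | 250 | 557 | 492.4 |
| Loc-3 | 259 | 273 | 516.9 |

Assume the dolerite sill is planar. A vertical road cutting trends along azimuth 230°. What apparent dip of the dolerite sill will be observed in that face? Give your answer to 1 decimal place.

5.3°

Let the plane be z = a·x + b·y + c.
Loc-2−Loc-1: 87a + 230b = −24.4;  Loc-3−Loc-1: 96a − 54b = 0.1.
Solving gives a = −0.04835, b = −0.08780.
Unit vector along 230° is (sin 230°, cos 230°) = (-0.7660, -0.6428).
Slope in that direction = a·(-0.7660) + b·(-0.6428) = 0.09347.
Apparent dip = arctan|0.09347| = 5.3° (true dip is 5.7°, so apparent ≤ true as expected).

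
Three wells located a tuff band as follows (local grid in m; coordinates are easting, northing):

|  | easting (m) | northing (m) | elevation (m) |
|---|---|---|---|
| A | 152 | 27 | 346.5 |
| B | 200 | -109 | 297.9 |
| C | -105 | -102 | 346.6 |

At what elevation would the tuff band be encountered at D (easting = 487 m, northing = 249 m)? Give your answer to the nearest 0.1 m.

362.7 m

Let the plane be z = a·easting + b·northing + c.
B−A: 48a − 136b = −48.6;  C−A: −257a − 129b = 0.1.
Solving gives a = −0.15271, b = 0.30346.
Then c = 346.5 − a·152 − b·27 = 361.52.
At (487, 249): z = −74.4 + 75.6 + 361.52 = 362.7 m.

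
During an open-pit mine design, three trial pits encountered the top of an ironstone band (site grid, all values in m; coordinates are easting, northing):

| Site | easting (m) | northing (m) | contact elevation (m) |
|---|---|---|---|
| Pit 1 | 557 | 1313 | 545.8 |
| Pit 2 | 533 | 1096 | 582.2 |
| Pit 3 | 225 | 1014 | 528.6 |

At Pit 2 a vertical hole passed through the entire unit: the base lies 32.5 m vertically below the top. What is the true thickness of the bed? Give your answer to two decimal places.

31.16 m

Let the plane be z = a·easting + b·northing + c.
Pit 2−Pit 1: −24a − 217b = 36.4;  Pit 3−Pit 1: −332a − 299b = −17.2.
Solving gives a = 0.22532, b = −0.19266.
|∇z| = √(a²+b²) = 0.29646, so dip δ = arctan(0.29646) = 16.51°.
True thickness = vertical thickness × cos δ = 32.5 × cos 16.51° = 31.16 m.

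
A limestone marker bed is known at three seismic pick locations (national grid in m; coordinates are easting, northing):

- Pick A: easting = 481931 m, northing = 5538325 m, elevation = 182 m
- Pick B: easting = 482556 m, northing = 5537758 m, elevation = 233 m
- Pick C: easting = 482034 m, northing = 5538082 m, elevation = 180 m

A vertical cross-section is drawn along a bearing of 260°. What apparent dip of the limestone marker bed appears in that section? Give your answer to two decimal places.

8.79°

Let the plane be z = a·easting + b·northing + c.
Pick B−Pick A: 625a − 567b = 51;  Pick C−Pick A: 103a − 243b = −2.
Solving gives a = 0.14471, b = 0.06957.
Unit vector along 260° is (sin 260°, cos 260°) = (-0.9848, -0.1736).
Slope in that direction = a·(-0.9848) + b·(-0.1736) = −0.15460.
Apparent dip = arctan|0.15460| = 8.79° (true dip is 9.1°, so apparent ≤ true as expected).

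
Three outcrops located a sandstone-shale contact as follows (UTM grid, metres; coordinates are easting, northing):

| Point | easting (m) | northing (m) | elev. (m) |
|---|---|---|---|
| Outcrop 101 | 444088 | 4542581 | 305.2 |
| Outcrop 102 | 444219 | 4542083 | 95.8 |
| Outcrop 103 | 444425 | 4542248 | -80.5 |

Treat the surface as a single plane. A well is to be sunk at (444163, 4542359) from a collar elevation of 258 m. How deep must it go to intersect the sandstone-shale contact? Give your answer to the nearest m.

63 m

Two edge vectors: Outcrop 101→Outcrop 102 = (131, -498, -209.4), Outcrop 101→Outcrop 103 = (337, -333, -385.7).
Normal n = (Outcrop 101→Outcrop 102) × (Outcrop 101→Outcrop 103) = (122348.4, -20041.1, 124203).
So ∂z/∂easting = −n_x/n_z = −0.98506799 and ∂z/∂northing = −n_y/n_z = 0.16135762.
Intercept c from Outcrop 101: 305.2 + 437456.88 − 732980.04 = −295217.97.
At (444163, 4542359): z_contact = −437530.8 + 732944.2 − 295217.97 = 195.5 m.
Depth below ground = 258 − 195.5 = 63 m.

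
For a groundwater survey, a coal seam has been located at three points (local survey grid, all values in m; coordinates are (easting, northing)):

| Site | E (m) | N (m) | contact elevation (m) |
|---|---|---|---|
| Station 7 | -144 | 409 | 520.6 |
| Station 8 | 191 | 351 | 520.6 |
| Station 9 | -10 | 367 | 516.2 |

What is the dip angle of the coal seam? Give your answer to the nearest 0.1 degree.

13.4°

Two edge vectors: Station 7→Station 8 = (335, -58, 0), Station 7→Station 9 = (134, -42, -4.4).
Normal n = (Station 7→Station 8) × (Station 7→Station 9) = (255.2, 1474, -6298).
So ∂z/∂E = −n_x/n_z = 0.04052 and ∂z/∂N = −n_y/n_z = 0.23404.
Gradient magnitude |∇z| = √(a² + b²) = √(0.00164 + 0.05478) = 0.23752.
True dip = arctan(0.23752) = 13.4°, dipping toward S (azimuth ≈ 190°).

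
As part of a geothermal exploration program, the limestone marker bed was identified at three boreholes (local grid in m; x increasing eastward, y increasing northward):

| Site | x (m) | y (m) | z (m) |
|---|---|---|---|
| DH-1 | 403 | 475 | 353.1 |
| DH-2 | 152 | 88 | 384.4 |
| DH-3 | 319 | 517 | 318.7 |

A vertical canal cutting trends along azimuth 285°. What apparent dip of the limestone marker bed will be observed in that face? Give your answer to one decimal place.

Let the plane be z = a·x + b·y + c.
DH-2−DH-1: −251a − 387b = 31.3;  DH-3−DH-1: −84a + 42b = −34.4.
Solving gives a = 0.27870, b = −0.26164.
Unit vector along 285° is (sin 285°, cos 285°) = (-0.9659, 0.2588).
Slope in that direction = a·(-0.9659) + b·(0.2588) = −0.33692.
Apparent dip = arctan|0.33692| = 18.6° (true dip is 20.9°, so apparent ≤ true as expected).

18.6°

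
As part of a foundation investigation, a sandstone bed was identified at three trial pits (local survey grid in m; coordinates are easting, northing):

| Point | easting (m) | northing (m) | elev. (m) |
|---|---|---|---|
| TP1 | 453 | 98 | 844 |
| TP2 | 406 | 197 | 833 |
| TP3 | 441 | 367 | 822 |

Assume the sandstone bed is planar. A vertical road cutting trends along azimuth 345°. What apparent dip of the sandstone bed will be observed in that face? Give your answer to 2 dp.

Two edge vectors: TP1→TP2 = (-47, 99, -11), TP1→TP3 = (-12, 269, -22).
Normal n = (TP1→TP2) × (TP1→TP3) = (781, -902, -11455).
So ∂z/∂easting = −n_x/n_z = 0.06818 and ∂z/∂northing = −n_y/n_z = −0.07874.
Unit vector along 345° is (sin 345°, cos 345°) = (-0.2588, 0.9659).
Slope in that direction = a·(-0.2588) + b·(0.9659) = −0.09371.
Apparent dip = arctan|0.09371| = 5.35° (true dip is 5.9°, so apparent ≤ true as expected).

5.35°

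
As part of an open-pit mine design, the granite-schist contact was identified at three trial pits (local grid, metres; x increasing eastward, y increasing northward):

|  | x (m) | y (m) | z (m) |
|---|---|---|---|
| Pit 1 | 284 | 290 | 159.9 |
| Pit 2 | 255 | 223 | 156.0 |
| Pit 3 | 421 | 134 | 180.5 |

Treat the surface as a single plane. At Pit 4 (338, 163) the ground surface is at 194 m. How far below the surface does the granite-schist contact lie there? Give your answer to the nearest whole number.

26 m

Let the plane be z = a·x + b·y + c.
Pit 2−Pit 1: −29a − 67b = −3.9;  Pit 3−Pit 1: 137a − 156b = 20.6.
Solving gives a = 0.14512, b = −0.00460.
Then c = 159.9 − a·284 − b·290 = 120.02.
At (338, 163): z_contact = 49.1 − 0.8 + 120.02 = 168.3 m.
Depth below ground = 194 − 168.3 = 26 m.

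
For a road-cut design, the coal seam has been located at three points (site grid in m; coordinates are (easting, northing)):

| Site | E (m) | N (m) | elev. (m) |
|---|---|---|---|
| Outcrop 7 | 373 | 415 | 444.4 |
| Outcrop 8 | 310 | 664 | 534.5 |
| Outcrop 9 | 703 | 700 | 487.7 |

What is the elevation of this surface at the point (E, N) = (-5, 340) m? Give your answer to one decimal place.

Two edge vectors: Outcrop 7→Outcrop 8 = (-63, 249, 90.1), Outcrop 7→Outcrop 9 = (330, 285, 43.3).
Normal n = (Outcrop 7→Outcrop 8) × (Outcrop 7→Outcrop 9) = (-14896.8, 32460.9, -100125).
So ∂z/∂E = −n_x/n_z = −0.14878 and ∂z/∂N = −n_y/n_z = 0.32420.
Intercept c from Outcrop 7: 444.4 + 55.50 − 134.54 = 365.35.
At (-5, 340): z = 0.7 + 110.2 + 365.35 = 476.3 m.

476.3 m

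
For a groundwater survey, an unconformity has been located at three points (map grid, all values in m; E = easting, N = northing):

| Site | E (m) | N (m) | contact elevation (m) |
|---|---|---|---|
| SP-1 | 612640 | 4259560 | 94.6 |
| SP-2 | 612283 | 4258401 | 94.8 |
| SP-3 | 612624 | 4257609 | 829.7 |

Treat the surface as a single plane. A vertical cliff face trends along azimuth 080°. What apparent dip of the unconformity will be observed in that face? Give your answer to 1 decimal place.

Let the plane be z = a·E + b·N + c.
SP-2−SP-1: −357a − 1159b = 0.2;  SP-3−SP-1: −16a − 1951b = 735.1.
Solving gives a = 1.25610, b = −0.38708.
Unit vector along 080° is (sin 80°, cos 80°) = (0.9848, 0.1736).
Slope in that direction = a·(0.9848) + b·(0.1736) = 1.16980.
Apparent dip = arctan|1.16980| = 49.5° (true dip is 52.7°, so apparent ≤ true as expected).

49.5°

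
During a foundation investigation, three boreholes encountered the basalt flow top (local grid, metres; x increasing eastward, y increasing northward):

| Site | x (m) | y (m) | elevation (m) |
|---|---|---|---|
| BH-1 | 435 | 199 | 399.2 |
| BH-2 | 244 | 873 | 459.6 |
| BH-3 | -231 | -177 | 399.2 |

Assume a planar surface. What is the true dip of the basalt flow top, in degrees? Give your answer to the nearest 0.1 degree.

5.1°

Two edge vectors: BH-1→BH-2 = (-191, 674, 60.4), BH-1→BH-3 = (-666, -376, 0).
Normal n = (BH-1→BH-2) × (BH-1→BH-3) = (22710.4, -40226.4, 520700).
So ∂z/∂x = −n_x/n_z = −0.04362 and ∂z/∂y = −n_y/n_z = 0.07725.
Gradient magnitude |∇z| = √(a² + b²) = √(0.00190 + 0.00597) = 0.08872.
True dip = arctan(0.08872) = 5.1°, dipping toward SSE (azimuth ≈ 151°).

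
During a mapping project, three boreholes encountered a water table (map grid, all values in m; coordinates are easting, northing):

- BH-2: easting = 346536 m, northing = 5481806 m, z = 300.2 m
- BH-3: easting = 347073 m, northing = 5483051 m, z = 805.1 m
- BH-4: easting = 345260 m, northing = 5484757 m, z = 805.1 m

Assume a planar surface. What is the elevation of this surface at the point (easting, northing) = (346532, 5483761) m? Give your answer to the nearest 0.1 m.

Two edge vectors: BH-2→BH-3 = (537, 1245, 504.9), BH-2→BH-4 = (-1276, 2951, 504.9).
Normal n = (BH-2→BH-3) × (BH-2→BH-4) = (-861359.4, -915383.7, 3173307).
So ∂z/∂easting = −n_x/n_z = 0.271439038 and ∂z/∂northing = −n_y/n_z = 0.288463644.
Intercept c from BH-2: 300.2 − 94063.40 − 1581301.73 = −1675064.93.
At (346532, 5483761): z = 94062.3 + 1581865.7 − 1675064.93 = 863.1 m.

863.1 m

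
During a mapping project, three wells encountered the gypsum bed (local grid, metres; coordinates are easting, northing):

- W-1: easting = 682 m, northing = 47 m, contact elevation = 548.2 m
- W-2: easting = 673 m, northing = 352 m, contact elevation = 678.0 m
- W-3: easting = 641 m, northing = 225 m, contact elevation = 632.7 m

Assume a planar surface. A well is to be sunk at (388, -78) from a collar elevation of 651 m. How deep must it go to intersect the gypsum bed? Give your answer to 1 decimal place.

Let the plane be z = a·easting + b·northing + c.
W-2−W-1: −9a + 305b = 129.8;  W-3−W-1: −41a + 178b = 84.5.
Solving gives a = −0.24471, b = 0.41835.
Then c = 548.2 − a·682 − b·47 = 695.43.
At (388, -78): z_contact = −94.95 − 32.63 + 695.43 = 567.85 m.
Depth below ground = 651 − 567.85 = 83.1 m.

83.1 m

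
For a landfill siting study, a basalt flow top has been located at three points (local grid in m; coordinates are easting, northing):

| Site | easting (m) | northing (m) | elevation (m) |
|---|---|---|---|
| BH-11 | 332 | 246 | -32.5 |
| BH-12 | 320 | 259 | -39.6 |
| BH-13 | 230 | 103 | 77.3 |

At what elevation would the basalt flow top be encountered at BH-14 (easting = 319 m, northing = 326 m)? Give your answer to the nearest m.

Let the plane be z = a·easting + b·northing + c.
BH-12−BH-11: −12a + 13b = −7.1;  BH-13−BH-11: −102a − 143b = 109.8.
Solving gives a = −0.13547, b = −0.67120.
Then c = -32.5 − a·332 − b·246 = 177.59.
At (319, 326): z = −43.2 − 218.8 + 177.59 = -84.4 m.

-84 m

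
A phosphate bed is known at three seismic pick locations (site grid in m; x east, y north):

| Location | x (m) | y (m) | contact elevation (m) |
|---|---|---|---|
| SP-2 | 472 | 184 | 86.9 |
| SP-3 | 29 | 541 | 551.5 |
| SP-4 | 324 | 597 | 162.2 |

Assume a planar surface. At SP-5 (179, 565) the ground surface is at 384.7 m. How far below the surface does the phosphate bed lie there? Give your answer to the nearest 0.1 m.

Two edge vectors: SP-2→SP-3 = (-443, 357, 464.6), SP-2→SP-4 = (-148, 413, 75.3).
Normal n = (SP-2→SP-3) × (SP-2→SP-4) = (-164997.7, -35402.9, -130123).
So ∂z/∂x = −n_x/n_z = −1.26801 and ∂z/∂y = −n_y/n_z = −0.27207.
Intercept c from SP-2: 86.9 + 598.50 + 50.06 = 735.46.
At (179, 565): z_contact = −226.97 − 153.72 + 735.46 = 354.77 m.
Depth below ground = 384.7 − 354.77 = 29.9 m.

29.9 m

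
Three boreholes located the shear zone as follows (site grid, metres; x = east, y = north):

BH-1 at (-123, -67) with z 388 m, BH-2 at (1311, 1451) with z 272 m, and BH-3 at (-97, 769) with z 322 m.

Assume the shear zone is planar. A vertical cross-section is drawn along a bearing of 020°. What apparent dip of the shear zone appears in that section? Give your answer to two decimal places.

4.19°

Two edge vectors: BH-1→BH-2 = (1434, 1518, -116), BH-1→BH-3 = (26, 836, -66).
Normal n = (BH-1→BH-2) × (BH-1→BH-3) = (-3212, 91628, 1159356).
So ∂z/∂x = −n_x/n_z = 0.00277 and ∂z/∂y = −n_y/n_z = −0.07903.
Unit vector along 020° is (sin 20°, cos 20°) = (0.3420, 0.9397).
Slope in that direction = a·(0.3420) + b·(0.9397) = −0.07332.
Apparent dip = arctan|0.07332| = 4.19° (true dip is 4.5°, so apparent ≤ true as expected).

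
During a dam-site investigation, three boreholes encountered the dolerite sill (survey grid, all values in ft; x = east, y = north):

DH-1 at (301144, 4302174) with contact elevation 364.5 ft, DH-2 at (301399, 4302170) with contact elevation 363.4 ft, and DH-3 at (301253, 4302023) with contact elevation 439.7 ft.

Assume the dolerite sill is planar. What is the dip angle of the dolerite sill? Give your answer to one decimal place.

26.9°

Two edge vectors: DH-1→DH-2 = (255, -4, -1.1), DH-1→DH-3 = (109, -151, 75.2).
Normal n = (DH-1→DH-2) × (DH-1→DH-3) = (-466.9, -19295.9, -38069).
So ∂z/∂x = −n_x/n_z = −0.01226 and ∂z/∂y = −n_y/n_z = −0.50687.
Gradient magnitude |∇z| = √(a² + b²) = √(0.00015 + 0.25691) = 0.50701.
True dip = arctan(0.50701) = 26.9°, dipping toward N (azimuth ≈ 001°).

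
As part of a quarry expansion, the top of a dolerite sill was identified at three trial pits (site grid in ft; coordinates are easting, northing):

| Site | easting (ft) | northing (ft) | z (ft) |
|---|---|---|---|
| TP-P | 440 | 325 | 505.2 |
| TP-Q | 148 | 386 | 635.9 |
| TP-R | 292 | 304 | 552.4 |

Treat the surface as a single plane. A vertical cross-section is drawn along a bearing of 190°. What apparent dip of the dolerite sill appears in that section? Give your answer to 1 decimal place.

Two edge vectors: TP-P→TP-Q = (-292, 61, 130.7), TP-P→TP-R = (-148, -21, 47.2).
Normal n = (TP-P→TP-Q) × (TP-P→TP-R) = (5623.9, -5561.2, 15160).
So ∂z/∂easting = −n_x/n_z = −0.37097 and ∂z/∂northing = −n_y/n_z = 0.36683.
Unit vector along 190° is (sin 190°, cos 190°) = (-0.1736, -0.9848).
Slope in that direction = a·(-0.1736) + b·(-0.9848) = −0.29684.
Apparent dip = arctan|0.29684| = 16.5° (true dip is 27.6°, so apparent ≤ true as expected).

16.5°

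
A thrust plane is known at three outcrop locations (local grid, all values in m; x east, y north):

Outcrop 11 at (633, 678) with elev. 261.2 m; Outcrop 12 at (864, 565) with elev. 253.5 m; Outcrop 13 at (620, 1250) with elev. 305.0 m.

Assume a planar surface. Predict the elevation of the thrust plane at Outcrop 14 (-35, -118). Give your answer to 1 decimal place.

Two edge vectors: Outcrop 11→Outcrop 12 = (231, -113, -7.7), Outcrop 11→Outcrop 13 = (-13, 572, 43.8).
Normal n = (Outcrop 11→Outcrop 12) × (Outcrop 11→Outcrop 13) = (-545, -10017.7, 130663).
So ∂z/∂x = −n_x/n_z = 0.004171 and ∂z/∂y = −n_y/n_z = 0.076668.
Intercept c from Outcrop 11: 261.2 − 2.64 − 51.98 = 206.58.
At (-35, -118): z = −0.1 − 9.0 + 206.58 = 197.4 m.

197.4 m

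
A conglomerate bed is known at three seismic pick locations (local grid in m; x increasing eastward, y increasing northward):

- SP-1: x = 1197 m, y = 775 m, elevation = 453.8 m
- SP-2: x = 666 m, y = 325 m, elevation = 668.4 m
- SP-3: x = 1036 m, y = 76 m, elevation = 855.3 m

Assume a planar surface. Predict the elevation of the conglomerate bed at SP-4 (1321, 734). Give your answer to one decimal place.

491.1 m

Let the plane be z = a·x + b·y + c.
SP-2−SP-1: −531a − 450b = 214.6;  SP-3−SP-1: −161a − 699b = 401.5.
Solving gives a = 0.102670, b = −0.598040.
Then c = 453.8 − a·1197 − b·775 = 794.38.
At (1321, 734): z = 135.6 − 439.0 + 794.38 = 491.1 m.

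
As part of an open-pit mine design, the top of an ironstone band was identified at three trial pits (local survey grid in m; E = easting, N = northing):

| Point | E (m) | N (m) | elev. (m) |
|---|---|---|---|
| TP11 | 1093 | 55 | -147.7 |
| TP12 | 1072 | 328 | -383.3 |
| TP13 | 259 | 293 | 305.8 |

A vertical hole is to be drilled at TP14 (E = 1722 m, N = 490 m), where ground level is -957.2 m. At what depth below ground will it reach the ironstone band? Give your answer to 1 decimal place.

101.0 m

Two edge vectors: TP11→TP12 = (-21, 273, -235.6), TP11→TP13 = (-834, 238, 453.5).
Normal n = (TP11→TP12) × (TP11→TP13) = (179878.3, 206013.9, 222684).
So ∂z/∂E = −n_x/n_z = −0.807774 and ∂z/∂N = −n_y/n_z = −0.925140.
Intercept c from TP11: -147.7 + 882.90 + 50.88 = 786.08.
At (1722, 490): z_contact = −1390.99 − 453.32 + 786.08 = -1058.23 m.
Depth below ground = -957.2 − (-1058.23) = 101.0 m.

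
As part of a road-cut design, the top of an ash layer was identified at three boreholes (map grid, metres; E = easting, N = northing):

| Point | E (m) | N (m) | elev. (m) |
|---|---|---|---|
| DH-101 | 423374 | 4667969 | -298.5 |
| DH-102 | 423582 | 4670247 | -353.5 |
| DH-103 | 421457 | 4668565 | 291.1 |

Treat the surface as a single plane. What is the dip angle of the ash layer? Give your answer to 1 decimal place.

17.0°

Two edge vectors: DH-101→DH-102 = (208, 2278, -55), DH-101→DH-103 = (-1917, 596, 589.6).
Normal n = (DH-101→DH-102) × (DH-101→DH-103) = (1375888.8, -17201.8, 4490894).
So ∂z/∂E = −n_x/n_z = −0.30637 and ∂z/∂N = −n_y/n_z = 0.00383.
Gradient magnitude |∇z| = √(a² + b²) = √(0.09386 + 0.00001) = 0.30640.
True dip = arctan(0.30640) = 17.0°, dipping toward E (azimuth ≈ 091°).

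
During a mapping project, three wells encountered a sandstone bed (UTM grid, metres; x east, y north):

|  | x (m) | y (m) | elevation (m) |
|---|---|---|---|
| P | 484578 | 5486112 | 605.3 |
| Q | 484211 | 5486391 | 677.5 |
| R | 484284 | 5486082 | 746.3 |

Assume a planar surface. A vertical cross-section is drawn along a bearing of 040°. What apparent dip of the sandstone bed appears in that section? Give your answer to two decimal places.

28.28°

Let the plane be z = a·x + b·y + c.
Q−P: −367a + 279b = 72.2;  R−P: −294a − 30b = 141.
Solving gives a = −0.44612, b = −0.32805.
Unit vector along 040° is (sin 40°, cos 40°) = (0.6428, 0.7660).
Slope in that direction = a·(0.6428) + b·(0.7660) = −0.53806.
Apparent dip = arctan|0.53806| = 28.28° (true dip is 29.0°, so apparent ≤ true as expected).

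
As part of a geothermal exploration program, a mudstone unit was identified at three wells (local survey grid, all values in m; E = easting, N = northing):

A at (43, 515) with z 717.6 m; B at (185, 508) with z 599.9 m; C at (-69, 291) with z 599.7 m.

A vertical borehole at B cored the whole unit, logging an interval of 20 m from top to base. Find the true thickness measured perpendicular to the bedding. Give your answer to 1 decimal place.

Let the plane be z = a·E + b·N + c.
B−A: 142a − 7b = −117.7;  C−A: −112a − 224b = −117.9.
Solving gives a = −0.78361, b = 0.91815.
|∇z| = √(a²+b²) = 1.20708, so dip δ = arctan(1.20708) = 50.36°.
True thickness = vertical thickness × cos δ = 20 × cos 50.36° = 12.8 m.

12.8 m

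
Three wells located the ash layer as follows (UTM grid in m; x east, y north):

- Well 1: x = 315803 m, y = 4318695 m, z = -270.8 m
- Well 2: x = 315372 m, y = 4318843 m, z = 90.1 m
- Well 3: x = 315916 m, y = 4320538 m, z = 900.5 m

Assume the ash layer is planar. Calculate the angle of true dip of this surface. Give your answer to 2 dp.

Let the plane be z = a·x + b·y + c.
Well 2−Well 1: −431a + 148b = 360.9;  Well 3−Well 1: 113a + 1843b = 1171.3.
Solving gives a = −0.60635, b = 0.67272.
Gradient magnitude |∇z| = √(a² + b²) = √(0.36766 + 0.45255) = 0.90566.
True dip = arctan(0.90566) = 42.17°, dipping toward SE (azimuth ≈ 138°).

42.17°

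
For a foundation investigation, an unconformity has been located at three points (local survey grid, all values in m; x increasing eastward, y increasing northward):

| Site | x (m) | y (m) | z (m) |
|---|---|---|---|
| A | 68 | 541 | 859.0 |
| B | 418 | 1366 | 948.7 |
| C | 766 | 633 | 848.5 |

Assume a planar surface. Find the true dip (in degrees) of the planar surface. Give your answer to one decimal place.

Two edge vectors: A→B = (350, 825, 89.7), A→C = (698, 92, -10.5).
Normal n = (A→B) × (A→C) = (-16914.9, 66285.6, -543650).
So ∂z/∂x = −n_x/n_z = −0.03111 and ∂z/∂y = −n_y/n_z = 0.12193.
Gradient magnitude |∇z| = √(a² + b²) = √(0.00097 + 0.01487) = 0.12583.
True dip = arctan(0.12583) = 7.2°, dipping toward SSE (azimuth ≈ 166°).

7.2°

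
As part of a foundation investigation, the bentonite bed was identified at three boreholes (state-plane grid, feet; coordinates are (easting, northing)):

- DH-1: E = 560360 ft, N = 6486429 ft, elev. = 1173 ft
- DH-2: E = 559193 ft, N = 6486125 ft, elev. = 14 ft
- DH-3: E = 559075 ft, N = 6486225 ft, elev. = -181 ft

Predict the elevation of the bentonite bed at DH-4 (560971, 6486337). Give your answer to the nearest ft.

1929 ft

Two edge vectors: DH-1→DH-2 = (-1167, -304, -1159), DH-1→DH-3 = (-1285, -204, -1354).
Normal n = (DH-1→DH-2) × (DH-1→DH-3) = (175180, -90803, -152572).
So ∂z/∂E = −n_x/n_z = 1.14817922 and ∂z/∂N = −n_y/n_z = −0.59514852.
Intercept c from DH-1: 1173 − 643393.71 + 3860388.62 = 3218167.91.
At (560971, 6486337): z = 644095.2 − 3860333.9 + 3218167.91 = 1929.3 ft.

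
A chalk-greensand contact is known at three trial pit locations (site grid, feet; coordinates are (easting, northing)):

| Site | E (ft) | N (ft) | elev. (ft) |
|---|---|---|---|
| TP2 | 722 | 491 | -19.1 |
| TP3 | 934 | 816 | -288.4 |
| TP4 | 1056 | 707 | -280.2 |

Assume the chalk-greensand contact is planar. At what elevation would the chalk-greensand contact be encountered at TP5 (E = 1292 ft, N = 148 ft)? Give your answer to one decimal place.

Let the plane be z = a·E + b·N + c.
TP3−TP2: 212a + 325b = −269.3;  TP4−TP2: 334a + 216b = −261.1.
Solving gives a = −0.425264, b = −0.551213.
Then c = -19.1 − a·722 − b·491 = 558.59.
At (1292, 148): z = −549.4 − 81.6 + 558.59 = -72.4 ft.

-72.4 ft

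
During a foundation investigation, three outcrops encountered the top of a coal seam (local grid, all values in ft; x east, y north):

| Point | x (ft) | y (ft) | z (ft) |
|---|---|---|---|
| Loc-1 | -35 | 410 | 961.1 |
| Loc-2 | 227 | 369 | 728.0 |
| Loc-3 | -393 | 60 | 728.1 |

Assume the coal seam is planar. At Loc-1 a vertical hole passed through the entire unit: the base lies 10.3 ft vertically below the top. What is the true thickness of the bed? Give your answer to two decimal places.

Let the plane be z = a·x + b·y + c.
Loc-2−Loc-1: 262a − 41b = −233.1;  Loc-3−Loc-1: −358a − 350b = −233.
Solving gives a = −0.67713, b = 1.35832.
|∇z| = √(a²+b²) = 1.51775, so dip δ = arctan(1.51775) = 56.62°.
True thickness = vertical thickness × cos δ = 10.3 × cos 56.62° = 5.67 ft.

5.67 ft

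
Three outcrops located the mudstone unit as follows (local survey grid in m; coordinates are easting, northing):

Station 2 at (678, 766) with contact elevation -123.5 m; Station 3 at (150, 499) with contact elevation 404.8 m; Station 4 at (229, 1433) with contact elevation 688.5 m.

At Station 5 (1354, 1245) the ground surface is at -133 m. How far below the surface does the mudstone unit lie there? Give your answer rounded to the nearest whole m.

Let the plane be z = a·easting + b·northing + c.
Station 3−Station 2: −528a − 267b = 528.3;  Station 4−Station 2: −449a + 667b = 812.
Solving gives a = −1.20574, b = 0.40573.
Then c = -123.5 − a·678 − b·766 = 383.20.
At (1354, 1245): z_contact = −1632.6 + 505.1 + 383.20 = -744.2 m.
Depth below ground = -133 − (-744.2) = 611 m.

611 m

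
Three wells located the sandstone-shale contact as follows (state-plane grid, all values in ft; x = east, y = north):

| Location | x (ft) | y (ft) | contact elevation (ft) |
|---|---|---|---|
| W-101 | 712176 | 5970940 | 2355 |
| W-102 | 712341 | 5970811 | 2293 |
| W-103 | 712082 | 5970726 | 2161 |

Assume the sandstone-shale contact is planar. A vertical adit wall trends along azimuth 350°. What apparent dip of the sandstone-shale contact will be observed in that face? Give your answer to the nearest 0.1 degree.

Let the plane be z = a·x + b·y + c.
W-102−W-101: 165a − 129b = −62;  W-103−W-101: −94a − 214b = −194.
Solving gives a = 0.24787, b = 0.79766.
Unit vector along 350° is (sin 350°, cos 350°) = (-0.1736, 0.9848).
Slope in that direction = a·(-0.1736) + b·(0.9848) = 0.74250.
Apparent dip = arctan|0.74250| = 36.6° (true dip is 39.9°, so apparent ≤ true as expected).

36.6°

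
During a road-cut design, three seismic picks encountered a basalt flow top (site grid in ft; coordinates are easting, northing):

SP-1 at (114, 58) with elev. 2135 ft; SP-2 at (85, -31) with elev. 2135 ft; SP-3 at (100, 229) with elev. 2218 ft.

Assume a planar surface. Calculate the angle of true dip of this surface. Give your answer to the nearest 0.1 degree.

Let the plane be z = a·easting + b·northing + c.
SP-2−SP-1: −29a − 89b = 0;  SP-3−SP-1: −14a + 171b = 83.
Solving gives a = −1.19049, b = 0.38791.
Gradient magnitude |∇z| = √(a² + b²) = √(1.41727 + 0.15048) = 1.25210.
True dip = arctan(1.25210) = 51.4°, dipping toward ESE (azimuth ≈ 108°).

51.4°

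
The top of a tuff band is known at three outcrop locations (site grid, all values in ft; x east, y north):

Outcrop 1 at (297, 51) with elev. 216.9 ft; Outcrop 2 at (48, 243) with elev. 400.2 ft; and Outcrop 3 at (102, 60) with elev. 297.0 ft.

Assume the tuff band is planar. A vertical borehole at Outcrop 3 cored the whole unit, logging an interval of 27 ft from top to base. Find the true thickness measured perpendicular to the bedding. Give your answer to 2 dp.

23.21 ft

Let the plane be z = a·x + b·y + c.
Outcrop 2−Outcrop 1: −249a + 192b = 183.3;  Outcrop 3−Outcrop 1: −195a + 9b = 80.1.
Solving gives a = −0.39005, b = 0.44884.
|∇z| = √(a²+b²) = 0.59464, so dip δ = arctan(0.59464) = 30.74°.
True thickness = vertical thickness × cos δ = 27 × cos 30.74° = 23.21 ft.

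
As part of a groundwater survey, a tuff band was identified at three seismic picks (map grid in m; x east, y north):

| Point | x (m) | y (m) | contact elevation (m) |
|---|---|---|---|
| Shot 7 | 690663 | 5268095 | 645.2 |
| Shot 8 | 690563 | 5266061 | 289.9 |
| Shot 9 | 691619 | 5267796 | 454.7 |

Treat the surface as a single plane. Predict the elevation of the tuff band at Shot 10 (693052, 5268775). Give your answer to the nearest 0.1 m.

428.4 m

Let the plane be z = a·x + b·y + c.
Shot 8−Shot 7: −100a − 2034b = −355.3;  Shot 9−Shot 7: 956a − 299b = −190.5.
Solving gives a = −0.142444150, b = 0.181683587.
Then c = 645.2 − a·690663 − b·5268095 = −858100.29.
At (693052, 5268775): z = −98721.2 + 957249.9 − 858100.29 = 428.4 m.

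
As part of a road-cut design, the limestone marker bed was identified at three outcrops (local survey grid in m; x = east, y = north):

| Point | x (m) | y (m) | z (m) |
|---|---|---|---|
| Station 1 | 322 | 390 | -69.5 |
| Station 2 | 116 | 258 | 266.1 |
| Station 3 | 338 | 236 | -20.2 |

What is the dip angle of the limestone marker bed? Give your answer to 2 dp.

Two edge vectors: Station 1→Station 2 = (-206, -132, 335.6), Station 1→Station 3 = (16, -154, 49.3).
Normal n = (Station 1→Station 2) × (Station 1→Station 3) = (45174.8, 15525.4, 33836).
So ∂z/∂x = −n_x/n_z = −1.33511 and ∂z/∂y = −n_y/n_z = −0.45884.
Gradient magnitude |∇z| = √(a² + b²) = √(1.78252 + 0.21054) = 1.41176.
True dip = arctan(1.41176) = 54.69°, dipping toward ENE (azimuth ≈ 071°).

54.69°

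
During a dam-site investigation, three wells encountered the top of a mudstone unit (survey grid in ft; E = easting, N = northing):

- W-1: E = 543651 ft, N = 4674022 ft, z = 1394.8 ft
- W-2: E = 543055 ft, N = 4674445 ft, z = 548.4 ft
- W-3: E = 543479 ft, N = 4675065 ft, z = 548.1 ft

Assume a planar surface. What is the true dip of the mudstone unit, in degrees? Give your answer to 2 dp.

49.19°

Two edge vectors: W-1→W-2 = (-596, 423, -846.4), W-1→W-3 = (-172, 1043, -846.7).
Normal n = (W-1→W-2) × (W-1→W-3) = (524641.1, -359052.4, -548872).
So ∂z/∂E = −n_x/n_z = 0.95585 and ∂z/∂N = −n_y/n_z = −0.65416.
Gradient magnitude |∇z| = √(a² + b²) = √(0.91366 + 0.42793) = 1.15827.
True dip = arctan(1.15827) = 49.19°, dipping toward NW (azimuth ≈ 304°).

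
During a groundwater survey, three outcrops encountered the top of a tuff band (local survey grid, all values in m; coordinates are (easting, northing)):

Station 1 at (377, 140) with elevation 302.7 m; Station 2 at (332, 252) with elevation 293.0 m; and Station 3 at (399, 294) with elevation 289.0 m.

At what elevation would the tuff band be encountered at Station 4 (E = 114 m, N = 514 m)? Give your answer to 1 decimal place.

Let the plane be z = a·E + b·N + c.
Station 2−Station 1: −45a + 112b = −9.7;  Station 3−Station 1: 22a + 154b = −13.7.
Solving gives a = −0.00432, b = −0.08834.
Then c = 302.7 − a·377 − b·140 = 316.70.
At (114, 514): z = −0.5 − 45.4 + 316.70 = 270.8 m.

270.8 m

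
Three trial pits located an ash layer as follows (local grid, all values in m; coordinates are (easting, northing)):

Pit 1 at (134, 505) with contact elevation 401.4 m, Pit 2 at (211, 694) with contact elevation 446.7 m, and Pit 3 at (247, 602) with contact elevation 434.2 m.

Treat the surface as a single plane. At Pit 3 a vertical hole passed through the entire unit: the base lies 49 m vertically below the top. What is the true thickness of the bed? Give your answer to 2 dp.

47.78 m

Two edge vectors: Pit 1→Pit 2 = (77, 189, 45.3), Pit 1→Pit 3 = (113, 97, 32.8).
Normal n = (Pit 1→Pit 2) × (Pit 1→Pit 3) = (1805.1, 2593.3, -13888).
So ∂z/∂E = −n_x/n_z = 0.12998 and ∂z/∂N = −n_y/n_z = 0.18673.
|∇z| = √(a²+b²) = 0.22751, so dip δ = arctan(0.22751) = 12.82°.
True thickness = vertical thickness × cos δ = 49 × cos 12.82° = 47.78 m.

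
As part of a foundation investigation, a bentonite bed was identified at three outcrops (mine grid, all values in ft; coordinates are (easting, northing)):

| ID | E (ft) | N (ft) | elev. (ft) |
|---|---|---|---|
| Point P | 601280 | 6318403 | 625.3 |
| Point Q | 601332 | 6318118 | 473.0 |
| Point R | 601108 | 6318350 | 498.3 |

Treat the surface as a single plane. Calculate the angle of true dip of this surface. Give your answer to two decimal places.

39.84°

Let the plane be z = a·E + b·N + c.
Point Q−Point P: 52a − 285b = −152.3;  Point R−Point P: −172a − 53b = −127.
Solving gives a = 0.54317, b = 0.63349.
Gradient magnitude |∇z| = √(a² + b²) = √(0.29503 + 0.40131) = 0.83447.
True dip = arctan(0.83447) = 39.84°, dipping toward SW (azimuth ≈ 221°).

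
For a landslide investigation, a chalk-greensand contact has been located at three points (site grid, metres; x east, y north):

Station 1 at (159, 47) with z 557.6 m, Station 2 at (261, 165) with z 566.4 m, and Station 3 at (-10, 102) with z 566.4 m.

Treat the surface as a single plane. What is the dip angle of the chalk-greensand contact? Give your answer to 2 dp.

5.47°

Two edge vectors: Station 1→Station 2 = (102, 118, 8.8), Station 1→Station 3 = (-169, 55, 8.8).
Normal n = (Station 1→Station 2) × (Station 1→Station 3) = (554.4, -2384.8, 25552).
So ∂z/∂x = −n_x/n_z = −0.02170 and ∂z/∂y = −n_y/n_z = 0.09333.
Gradient magnitude |∇z| = √(a² + b²) = √(0.00047 + 0.00871) = 0.09582.
True dip = arctan(0.09582) = 5.47°, dipping toward SSE (azimuth ≈ 167°).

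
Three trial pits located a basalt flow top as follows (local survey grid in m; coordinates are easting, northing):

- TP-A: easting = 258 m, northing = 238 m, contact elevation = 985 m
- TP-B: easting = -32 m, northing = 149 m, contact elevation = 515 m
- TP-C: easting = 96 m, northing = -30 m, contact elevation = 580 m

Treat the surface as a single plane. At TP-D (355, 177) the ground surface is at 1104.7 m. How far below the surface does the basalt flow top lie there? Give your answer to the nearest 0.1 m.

21.7 m

Let the plane be z = a·easting + b·northing + c.
TP-B−TP-A: −290a − 89b = −470;  TP-C−TP-A: −162a − 268b = −405.
Solving gives a = 1.42041, b = 0.65259.
Then c = 985 − a·258 − b·238 = 463.22.
At (355, 177): z_contact = 504.25 + 115.51 + 463.22 = 1082.97 m.
Depth below ground = 1104.7 − 1082.97 = 21.7 m.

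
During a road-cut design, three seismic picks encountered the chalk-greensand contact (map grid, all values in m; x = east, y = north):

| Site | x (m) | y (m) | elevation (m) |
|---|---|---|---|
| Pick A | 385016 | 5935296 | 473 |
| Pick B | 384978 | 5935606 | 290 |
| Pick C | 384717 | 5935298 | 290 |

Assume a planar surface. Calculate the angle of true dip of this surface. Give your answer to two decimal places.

Two edge vectors: Pick A→Pick B = (-38, 310, -183), Pick A→Pick C = (-299, 2, -183).
Normal n = (Pick A→Pick B) × (Pick A→Pick C) = (-56364, 47763, 92614).
So ∂z/∂x = −n_x/n_z = 0.60859 and ∂z/∂y = −n_y/n_z = −0.51572.
Gradient magnitude |∇z| = √(a² + b²) = √(0.37038 + 0.26597) = 0.79772.
True dip = arctan(0.79772) = 38.58°, dipping toward NW (azimuth ≈ 310°).

38.58°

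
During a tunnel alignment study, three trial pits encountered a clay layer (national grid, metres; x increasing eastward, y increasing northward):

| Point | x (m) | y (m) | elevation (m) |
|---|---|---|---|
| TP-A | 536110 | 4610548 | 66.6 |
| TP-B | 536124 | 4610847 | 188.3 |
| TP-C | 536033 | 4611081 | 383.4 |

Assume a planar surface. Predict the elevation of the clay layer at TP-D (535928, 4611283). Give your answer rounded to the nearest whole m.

Two edge vectors: TP-A→TP-B = (14, 299, 121.7), TP-A→TP-C = (-77, 533, 316.8).
Normal n = (TP-A→TP-B) × (TP-A→TP-C) = (29857.1, -13806.1, 30485).
So ∂z/∂x = −n_x/n_z = −0.97940299 and ∂z/∂y = −n_y/n_z = 0.45288175.
Intercept c from TP-A: 66.6 + 525067.73 − 2088033.02 = −1562898.69.
At (535928, 4611283): z = −524889.5 + 2088365.9 − 1562898.69 = 577.7 m.

578 m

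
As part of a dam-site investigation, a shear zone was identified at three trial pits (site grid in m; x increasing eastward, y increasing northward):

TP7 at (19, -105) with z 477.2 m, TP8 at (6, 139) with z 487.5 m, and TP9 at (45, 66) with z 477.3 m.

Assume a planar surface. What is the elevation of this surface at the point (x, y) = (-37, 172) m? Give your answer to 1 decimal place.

497.3 m

Two edge vectors: TP7→TP8 = (-13, 244, 10.3), TP7→TP9 = (26, 171, 0.1).
Normal n = (TP7→TP8) × (TP7→TP9) = (-1736.9, 269.1, -8567).
So ∂z/∂x = −n_x/n_z = −0.20274 and ∂z/∂y = −n_y/n_z = 0.03141.
Intercept c from TP7: 477.2 + 3.85 + 3.30 = 484.35.
At (-37, 172): z = 7.5 + 5.4 + 484.35 = 497.3 m.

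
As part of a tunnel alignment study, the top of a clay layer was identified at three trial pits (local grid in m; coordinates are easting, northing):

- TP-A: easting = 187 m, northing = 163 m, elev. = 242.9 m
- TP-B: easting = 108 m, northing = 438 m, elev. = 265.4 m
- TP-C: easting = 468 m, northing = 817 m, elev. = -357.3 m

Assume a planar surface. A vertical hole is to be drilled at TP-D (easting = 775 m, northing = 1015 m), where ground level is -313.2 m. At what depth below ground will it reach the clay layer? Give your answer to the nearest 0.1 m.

535.2 m

Two edge vectors: TP-A→TP-B = (-79, 275, 22.5), TP-A→TP-C = (281, 654, -600.2).
Normal n = (TP-A→TP-B) × (TP-A→TP-C) = (-179770, -41093.3, -128941).
So ∂z/∂easting = −n_x/n_z = −1.394204 and ∂z/∂northing = −n_y/n_z = −0.318698.
Intercept c from TP-A: 242.9 + 260.72 + 51.95 = 555.56.
At (775, 1015): z_contact = −1080.51 − 323.48 + 555.56 = -848.42 m.
Depth below ground = -313.2 − (-848.42) = 535.2 m.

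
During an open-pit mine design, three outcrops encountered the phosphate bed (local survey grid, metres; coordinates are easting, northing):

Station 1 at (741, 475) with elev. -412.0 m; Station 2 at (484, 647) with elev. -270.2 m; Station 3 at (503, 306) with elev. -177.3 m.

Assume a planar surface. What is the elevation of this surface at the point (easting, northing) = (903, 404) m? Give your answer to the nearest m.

Let the plane be z = a·easting + b·northing + c.
Station 2−Station 1: −257a + 172b = 141.8;  Station 3−Station 1: −238a − 169b = 234.7.
Solving gives a = −0.76251, b = −0.31492.
Then c = -412 − a·741 − b·475 = 302.61.
At (903, 404): z = −688.6 − 127.2 + 302.61 = -513.2 m.

-513 m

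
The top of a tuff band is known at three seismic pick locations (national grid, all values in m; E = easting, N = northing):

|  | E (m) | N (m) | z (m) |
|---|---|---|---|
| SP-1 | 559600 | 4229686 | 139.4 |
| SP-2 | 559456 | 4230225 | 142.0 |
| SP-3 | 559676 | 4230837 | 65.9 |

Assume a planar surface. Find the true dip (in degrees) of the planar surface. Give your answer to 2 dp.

11.98°

Two edge vectors: SP-1→SP-2 = (-144, 539, 2.6), SP-1→SP-3 = (76, 1151, -73.5).
Normal n = (SP-1→SP-2) × (SP-1→SP-3) = (-42609.1, -10386.4, -206708).
So ∂z/∂E = −n_x/n_z = −0.20613 and ∂z/∂N = −n_y/n_z = −0.05025.
Gradient magnitude |∇z| = √(a² + b²) = √(0.04249 + 0.00252) = 0.21217.
True dip = arctan(0.21217) = 11.98°, dipping toward ENE (azimuth ≈ 076°).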